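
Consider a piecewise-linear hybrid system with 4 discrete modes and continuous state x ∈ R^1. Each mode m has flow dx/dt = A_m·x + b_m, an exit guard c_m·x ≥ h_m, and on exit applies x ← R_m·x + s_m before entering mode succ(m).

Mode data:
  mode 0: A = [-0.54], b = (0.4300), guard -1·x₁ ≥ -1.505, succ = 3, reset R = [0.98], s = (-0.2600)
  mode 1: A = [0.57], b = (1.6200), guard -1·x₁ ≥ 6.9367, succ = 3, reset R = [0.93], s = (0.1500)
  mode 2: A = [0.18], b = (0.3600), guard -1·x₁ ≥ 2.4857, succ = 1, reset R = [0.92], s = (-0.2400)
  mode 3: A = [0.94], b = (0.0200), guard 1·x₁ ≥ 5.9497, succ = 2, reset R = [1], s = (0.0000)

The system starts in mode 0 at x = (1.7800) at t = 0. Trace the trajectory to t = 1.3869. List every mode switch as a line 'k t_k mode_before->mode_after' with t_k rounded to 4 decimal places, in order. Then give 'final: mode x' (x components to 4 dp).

Mode 0: guard c·x = -1.5050 hit at Δt = 0.6072 (t = 0.6072), x⁻ = (1.5050) → reset → x⁺ = (1.2149), jump to mode 3
Mode 3: flow for 0.7797 to horizon, guard not reached → x = (2.5514)

1 0.6072 0->3
final: 3 2.5514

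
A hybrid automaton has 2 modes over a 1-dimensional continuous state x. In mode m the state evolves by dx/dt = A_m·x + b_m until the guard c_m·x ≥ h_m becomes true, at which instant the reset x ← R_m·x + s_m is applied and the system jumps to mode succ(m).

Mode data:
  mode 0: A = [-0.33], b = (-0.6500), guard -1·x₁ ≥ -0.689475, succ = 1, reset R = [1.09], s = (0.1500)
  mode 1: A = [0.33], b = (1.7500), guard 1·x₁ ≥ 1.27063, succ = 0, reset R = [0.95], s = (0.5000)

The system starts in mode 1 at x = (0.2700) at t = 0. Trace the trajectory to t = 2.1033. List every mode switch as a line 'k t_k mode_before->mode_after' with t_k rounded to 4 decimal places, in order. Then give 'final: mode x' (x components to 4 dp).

1 0.5004 1->0
2 1.4823 0->1
3 1.6574 1->0
final: 0 1.2040

Mode 1: guard c·x = 1.2706 hit at Δt = 0.5004 (t = 0.5004), x⁻ = (1.2706) → reset → x⁺ = (1.7071), jump to mode 0
Mode 0: guard c·x = -0.6895 hit at Δt = 0.9819 (t = 1.4823), x⁻ = (0.6895) → reset → x⁺ = (0.9015), jump to mode 1
Mode 1: guard c·x = 1.2706 hit at Δt = 0.1751 (t = 1.6574), x⁻ = (1.2706) → reset → x⁺ = (1.7071), jump to mode 0
Mode 0: flow for 0.4459 to horizon, guard not reached → x = (1.2040)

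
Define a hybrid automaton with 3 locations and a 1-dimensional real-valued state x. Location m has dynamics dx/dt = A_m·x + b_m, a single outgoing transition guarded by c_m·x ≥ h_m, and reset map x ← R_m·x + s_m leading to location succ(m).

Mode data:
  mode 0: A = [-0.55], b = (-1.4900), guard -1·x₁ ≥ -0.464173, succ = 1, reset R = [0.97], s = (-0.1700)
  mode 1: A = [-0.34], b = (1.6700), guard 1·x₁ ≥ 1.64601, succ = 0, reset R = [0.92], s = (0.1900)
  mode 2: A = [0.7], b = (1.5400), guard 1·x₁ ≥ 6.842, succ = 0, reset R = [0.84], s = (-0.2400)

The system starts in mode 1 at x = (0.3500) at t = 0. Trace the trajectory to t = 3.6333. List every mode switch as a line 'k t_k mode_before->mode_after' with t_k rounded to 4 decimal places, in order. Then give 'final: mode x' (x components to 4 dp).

1 0.9830 1->0
2 1.5828 0->1
3 2.6104 1->0
4 3.2102 0->1
final: 1 0.9008

Mode 1: guard c·x = 1.6460 hit at Δt = 0.9830 (t = 0.9830), x⁻ = (1.6460) → reset → x⁺ = (1.7043), jump to mode 0
Mode 0: guard c·x = -0.4642 hit at Δt = 0.5998 (t = 1.5828), x⁻ = (0.4642) → reset → x⁺ = (0.2802), jump to mode 1
Mode 1: guard c·x = 1.6460 hit at Δt = 1.0276 (t = 2.6104), x⁻ = (1.6460) → reset → x⁺ = (1.7043), jump to mode 0
Mode 0: guard c·x = -0.4642 hit at Δt = 0.5998 (t = 3.2102), x⁻ = (0.4642) → reset → x⁺ = (0.2802), jump to mode 1
Mode 1: flow for 0.4231 to horizon, guard not reached → x = (0.9008)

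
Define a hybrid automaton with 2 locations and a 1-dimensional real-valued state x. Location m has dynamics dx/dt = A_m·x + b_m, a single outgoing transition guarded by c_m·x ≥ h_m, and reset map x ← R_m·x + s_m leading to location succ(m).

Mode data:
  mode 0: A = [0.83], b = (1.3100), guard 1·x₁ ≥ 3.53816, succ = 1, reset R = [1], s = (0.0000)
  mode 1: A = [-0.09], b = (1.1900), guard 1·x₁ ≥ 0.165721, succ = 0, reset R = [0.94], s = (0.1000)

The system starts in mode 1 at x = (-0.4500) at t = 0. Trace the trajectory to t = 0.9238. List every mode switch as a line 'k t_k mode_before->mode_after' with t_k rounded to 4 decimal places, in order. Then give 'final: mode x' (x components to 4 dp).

1 0.5120 1->0
final: 0 1.0031

Mode 1: guard c·x = 0.1657 hit at Δt = 0.5120 (t = 0.5120), x⁻ = (0.1657) → reset → x⁺ = (0.2558), jump to mode 0
Mode 0: flow for 0.4118 to horizon, guard not reached → x = (1.0031)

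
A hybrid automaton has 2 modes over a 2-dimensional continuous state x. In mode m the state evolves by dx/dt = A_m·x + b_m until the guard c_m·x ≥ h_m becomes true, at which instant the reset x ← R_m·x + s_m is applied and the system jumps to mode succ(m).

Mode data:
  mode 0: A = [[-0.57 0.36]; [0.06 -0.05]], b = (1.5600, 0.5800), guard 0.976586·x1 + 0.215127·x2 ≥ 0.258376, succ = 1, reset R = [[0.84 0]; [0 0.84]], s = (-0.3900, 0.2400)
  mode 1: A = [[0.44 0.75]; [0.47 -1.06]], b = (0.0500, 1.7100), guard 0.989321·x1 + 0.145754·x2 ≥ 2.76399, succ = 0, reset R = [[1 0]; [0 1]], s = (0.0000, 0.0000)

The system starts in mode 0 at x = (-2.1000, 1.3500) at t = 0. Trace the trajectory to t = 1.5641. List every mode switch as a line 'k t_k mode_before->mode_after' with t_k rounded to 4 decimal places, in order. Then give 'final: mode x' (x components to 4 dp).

1 0.7402 0->1
final: 1 0.5667 1.6508

Mode 0: guard c·x = 0.2584 hit at Δt = 0.7402 (t = 0.7402), x⁻ = (-0.1049, 1.6774) → reset → x⁺ = (-0.4781, 1.6490), jump to mode 1
Mode 1: flow for 0.8239 to horizon, guard not reached → x = (0.5667, 1.6508)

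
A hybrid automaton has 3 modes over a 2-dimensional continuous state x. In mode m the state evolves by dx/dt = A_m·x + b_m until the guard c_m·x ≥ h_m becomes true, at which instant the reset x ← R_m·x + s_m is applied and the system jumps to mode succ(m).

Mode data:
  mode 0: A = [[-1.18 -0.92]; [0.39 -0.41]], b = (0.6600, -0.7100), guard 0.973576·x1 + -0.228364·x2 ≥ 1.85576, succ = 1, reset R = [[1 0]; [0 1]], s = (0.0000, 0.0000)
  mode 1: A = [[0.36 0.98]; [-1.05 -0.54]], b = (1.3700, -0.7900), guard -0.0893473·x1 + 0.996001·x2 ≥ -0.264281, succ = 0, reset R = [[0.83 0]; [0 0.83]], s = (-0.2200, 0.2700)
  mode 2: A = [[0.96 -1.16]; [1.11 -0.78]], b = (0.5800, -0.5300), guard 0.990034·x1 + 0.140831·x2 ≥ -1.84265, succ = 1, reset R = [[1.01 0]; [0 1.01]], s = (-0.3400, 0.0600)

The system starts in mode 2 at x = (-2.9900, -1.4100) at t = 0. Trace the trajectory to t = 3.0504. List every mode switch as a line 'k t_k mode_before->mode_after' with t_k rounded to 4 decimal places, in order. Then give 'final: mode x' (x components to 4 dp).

1 1.3479 2->1
2 2.2666 1->0
final: 0 -0.4093 -0.9612

Mode 2: guard c·x = -1.8426 hit at Δt = 1.3479 (t = 1.3479), x⁻ = (-1.4035, -3.2175) → reset → x⁺ = (-1.7575, -3.1897), jump to mode 1
Mode 1: guard c·x = -0.2643 hit at Δt = 0.9187 (t = 2.2666), x⁻ = (-3.0109, -0.5354) → reset → x⁺ = (-2.7191, -0.1744), jump to mode 0
Mode 0: flow for 0.7838 to horizon, guard not reached → x = (-0.4093, -0.9612)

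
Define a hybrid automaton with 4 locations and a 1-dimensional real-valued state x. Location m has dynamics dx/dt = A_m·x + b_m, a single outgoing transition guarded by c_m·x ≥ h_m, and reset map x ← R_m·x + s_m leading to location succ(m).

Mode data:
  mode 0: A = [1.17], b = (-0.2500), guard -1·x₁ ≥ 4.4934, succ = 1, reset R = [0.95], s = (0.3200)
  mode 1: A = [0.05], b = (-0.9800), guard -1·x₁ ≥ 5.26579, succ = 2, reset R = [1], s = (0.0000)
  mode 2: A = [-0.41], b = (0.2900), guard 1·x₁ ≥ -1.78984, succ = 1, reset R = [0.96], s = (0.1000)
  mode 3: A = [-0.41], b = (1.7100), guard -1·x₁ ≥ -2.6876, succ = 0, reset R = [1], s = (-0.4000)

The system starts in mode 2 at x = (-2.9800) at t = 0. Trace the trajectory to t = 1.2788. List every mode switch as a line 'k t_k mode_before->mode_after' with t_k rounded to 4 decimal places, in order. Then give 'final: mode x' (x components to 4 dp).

1 0.9506 2->1
final: 1 -1.9693

Mode 2: guard c·x = -1.7898 hit at Δt = 0.9506 (t = 0.9506), x⁻ = (-1.7898) → reset → x⁺ = (-1.6182), jump to mode 1
Mode 1: flow for 0.3282 to horizon, guard not reached → x = (-1.9693)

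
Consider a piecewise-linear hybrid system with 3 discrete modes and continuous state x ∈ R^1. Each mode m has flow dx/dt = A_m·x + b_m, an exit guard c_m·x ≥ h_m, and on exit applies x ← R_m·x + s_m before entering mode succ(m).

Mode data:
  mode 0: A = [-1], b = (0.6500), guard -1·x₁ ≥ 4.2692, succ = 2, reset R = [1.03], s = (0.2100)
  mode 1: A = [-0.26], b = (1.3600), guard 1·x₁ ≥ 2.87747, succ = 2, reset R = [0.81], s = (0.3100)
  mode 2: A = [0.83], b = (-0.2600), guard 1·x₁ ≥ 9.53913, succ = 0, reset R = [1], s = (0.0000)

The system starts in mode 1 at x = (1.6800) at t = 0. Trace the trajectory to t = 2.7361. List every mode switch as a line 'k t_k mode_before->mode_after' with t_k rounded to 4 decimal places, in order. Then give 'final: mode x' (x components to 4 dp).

1 1.5821 1->2
final: 2 6.3787

Mode 1: guard c·x = 2.8775 hit at Δt = 1.5821 (t = 1.5821), x⁻ = (2.8775) → reset → x⁺ = (2.6408), jump to mode 2
Mode 2: flow for 1.1540 to horizon, guard not reached → x = (6.3787)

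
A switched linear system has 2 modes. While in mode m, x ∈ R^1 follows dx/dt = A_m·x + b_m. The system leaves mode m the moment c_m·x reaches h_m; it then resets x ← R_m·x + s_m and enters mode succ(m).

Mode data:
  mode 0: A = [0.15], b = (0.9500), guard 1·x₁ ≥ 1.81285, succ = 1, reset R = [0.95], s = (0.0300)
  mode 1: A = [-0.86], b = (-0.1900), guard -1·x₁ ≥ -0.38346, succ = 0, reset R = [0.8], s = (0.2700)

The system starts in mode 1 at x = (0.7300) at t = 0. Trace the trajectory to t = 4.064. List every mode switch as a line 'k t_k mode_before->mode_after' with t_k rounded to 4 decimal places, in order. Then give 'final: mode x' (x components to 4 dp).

Mode 1: guard c·x = -0.3835 hit at Δt = 0.5270 (t = 0.5270), x⁻ = (0.3835) → reset → x⁺ = (0.5768), jump to mode 0
Mode 0: guard c·x = 1.8129 hit at Δt = 1.0971 (t = 1.6241), x⁻ = (1.8129) → reset → x⁺ = (1.7522), jump to mode 1
Mode 1: guard c·x = -0.3835 hit at Δt = 1.3758 (t = 2.9999), x⁻ = (0.3835) → reset → x⁺ = (0.5768), jump to mode 0
Mode 0: flow for 1.0641 to horizon, guard not reached → x = (1.7727)

1 0.5270 1->0
2 1.6241 0->1
3 2.9999 1->0
final: 0 1.7727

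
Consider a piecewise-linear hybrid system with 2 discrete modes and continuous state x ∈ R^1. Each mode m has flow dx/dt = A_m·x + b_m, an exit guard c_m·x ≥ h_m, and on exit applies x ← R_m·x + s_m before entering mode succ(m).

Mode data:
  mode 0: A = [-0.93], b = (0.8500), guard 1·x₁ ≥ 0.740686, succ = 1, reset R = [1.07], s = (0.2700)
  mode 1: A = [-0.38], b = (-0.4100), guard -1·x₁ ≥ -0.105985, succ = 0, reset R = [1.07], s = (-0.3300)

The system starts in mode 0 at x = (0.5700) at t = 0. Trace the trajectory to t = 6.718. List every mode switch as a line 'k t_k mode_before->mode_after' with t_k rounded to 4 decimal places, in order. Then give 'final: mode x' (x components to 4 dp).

1 0.7372 0->1
2 2.2946 1->0
3 4.3113 0->1
4 5.8687 1->0
final: 0 0.4008

Mode 0: guard c·x = 0.7407 hit at Δt = 0.7372 (t = 0.7372), x⁻ = (0.7407) → reset → x⁺ = (1.0625), jump to mode 1
Mode 1: guard c·x = -0.1060 hit at Δt = 1.5574 (t = 2.2946), x⁻ = (0.1060) → reset → x⁺ = (-0.2166), jump to mode 0
Mode 0: guard c·x = 0.7407 hit at Δt = 2.0167 (t = 4.3113), x⁻ = (0.7407) → reset → x⁺ = (1.0625), jump to mode 1
Mode 1: guard c·x = -0.1060 hit at Δt = 1.5574 (t = 5.8687), x⁻ = (0.1060) → reset → x⁺ = (-0.2166), jump to mode 0
Mode 0: flow for 0.8493 to horizon, guard not reached → x = (0.4008)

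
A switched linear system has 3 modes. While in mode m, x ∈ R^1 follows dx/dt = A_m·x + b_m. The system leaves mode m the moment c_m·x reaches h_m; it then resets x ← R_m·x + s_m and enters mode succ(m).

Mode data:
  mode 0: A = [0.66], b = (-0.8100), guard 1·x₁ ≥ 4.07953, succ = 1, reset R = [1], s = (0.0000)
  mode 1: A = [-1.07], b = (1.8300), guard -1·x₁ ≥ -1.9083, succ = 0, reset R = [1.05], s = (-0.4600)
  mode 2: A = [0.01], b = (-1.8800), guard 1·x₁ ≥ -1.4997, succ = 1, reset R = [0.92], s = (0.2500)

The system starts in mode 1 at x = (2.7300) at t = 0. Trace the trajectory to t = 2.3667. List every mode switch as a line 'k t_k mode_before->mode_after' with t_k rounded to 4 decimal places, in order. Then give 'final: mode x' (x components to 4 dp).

1 1.5317 1->0
final: 0 1.7764

Mode 1: guard c·x = -1.9083 hit at Δt = 1.5317 (t = 1.5317), x⁻ = (1.9083) → reset → x⁺ = (1.5437), jump to mode 0
Mode 0: flow for 0.8350 to horizon, guard not reached → x = (1.7764)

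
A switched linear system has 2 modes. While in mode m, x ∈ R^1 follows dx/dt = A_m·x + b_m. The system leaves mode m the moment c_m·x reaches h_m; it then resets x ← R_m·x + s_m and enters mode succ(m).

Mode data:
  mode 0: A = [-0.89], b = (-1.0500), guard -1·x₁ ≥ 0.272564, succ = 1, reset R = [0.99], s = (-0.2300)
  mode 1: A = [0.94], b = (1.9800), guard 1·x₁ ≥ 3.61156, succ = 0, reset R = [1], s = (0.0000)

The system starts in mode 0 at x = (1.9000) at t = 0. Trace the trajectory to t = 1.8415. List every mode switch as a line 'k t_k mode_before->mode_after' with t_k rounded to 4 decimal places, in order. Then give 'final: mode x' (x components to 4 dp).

1 1.3733 0->1
final: 1 0.3884

Mode 0: guard c·x = 0.2726 hit at Δt = 1.3733 (t = 1.3733), x⁻ = (-0.2726) → reset → x⁺ = (-0.4998), jump to mode 1
Mode 1: flow for 0.4682 to horizon, guard not reached → x = (0.3884)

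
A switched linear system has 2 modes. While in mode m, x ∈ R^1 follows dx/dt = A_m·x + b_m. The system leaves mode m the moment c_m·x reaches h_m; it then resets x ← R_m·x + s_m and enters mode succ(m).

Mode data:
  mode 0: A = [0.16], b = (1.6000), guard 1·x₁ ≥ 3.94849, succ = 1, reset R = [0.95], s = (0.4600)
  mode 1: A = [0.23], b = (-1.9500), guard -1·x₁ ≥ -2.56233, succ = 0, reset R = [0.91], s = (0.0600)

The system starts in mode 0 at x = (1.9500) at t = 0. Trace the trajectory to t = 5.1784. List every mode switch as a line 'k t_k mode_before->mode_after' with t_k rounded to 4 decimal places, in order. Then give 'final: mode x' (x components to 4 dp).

1 0.9665 0->1
2 2.3869 1->0
3 3.1265 0->1
4 4.5469 1->0
final: 0 3.7091

Mode 0: guard c·x = 3.9485 hit at Δt = 0.9665 (t = 0.9665), x⁻ = (3.9485) → reset → x⁺ = (4.2111), jump to mode 1
Mode 1: guard c·x = -2.5623 hit at Δt = 1.4204 (t = 2.3869), x⁻ = (2.5623) → reset → x⁺ = (2.3917), jump to mode 0
Mode 0: guard c·x = 3.9485 hit at Δt = 0.7396 (t = 3.1265), x⁻ = (3.9485) → reset → x⁺ = (4.2111), jump to mode 1
Mode 1: guard c·x = -2.5623 hit at Δt = 1.4204 (t = 4.5469), x⁻ = (2.5623) → reset → x⁺ = (2.3917), jump to mode 0
Mode 0: flow for 0.6315 to horizon, guard not reached → x = (3.7091)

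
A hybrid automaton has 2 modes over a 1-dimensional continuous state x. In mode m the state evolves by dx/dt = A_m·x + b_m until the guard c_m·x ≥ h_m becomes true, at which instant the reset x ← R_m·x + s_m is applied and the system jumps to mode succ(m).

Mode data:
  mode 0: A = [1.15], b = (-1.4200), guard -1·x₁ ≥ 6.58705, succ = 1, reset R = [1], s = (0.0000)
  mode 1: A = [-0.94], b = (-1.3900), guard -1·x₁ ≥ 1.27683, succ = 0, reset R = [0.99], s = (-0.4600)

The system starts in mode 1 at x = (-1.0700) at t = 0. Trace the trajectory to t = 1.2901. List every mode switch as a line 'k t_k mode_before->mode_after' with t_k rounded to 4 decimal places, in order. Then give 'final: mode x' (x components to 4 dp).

Mode 1: guard c·x = 1.2768 hit at Δt = 0.7503 (t = 0.7503), x⁻ = (-1.2768) → reset → x⁺ = (-1.7241), jump to mode 0
Mode 0: flow for 0.5398 to horizon, guard not reached → x = (-4.2696)

1 0.7503 1->0
final: 0 -4.2696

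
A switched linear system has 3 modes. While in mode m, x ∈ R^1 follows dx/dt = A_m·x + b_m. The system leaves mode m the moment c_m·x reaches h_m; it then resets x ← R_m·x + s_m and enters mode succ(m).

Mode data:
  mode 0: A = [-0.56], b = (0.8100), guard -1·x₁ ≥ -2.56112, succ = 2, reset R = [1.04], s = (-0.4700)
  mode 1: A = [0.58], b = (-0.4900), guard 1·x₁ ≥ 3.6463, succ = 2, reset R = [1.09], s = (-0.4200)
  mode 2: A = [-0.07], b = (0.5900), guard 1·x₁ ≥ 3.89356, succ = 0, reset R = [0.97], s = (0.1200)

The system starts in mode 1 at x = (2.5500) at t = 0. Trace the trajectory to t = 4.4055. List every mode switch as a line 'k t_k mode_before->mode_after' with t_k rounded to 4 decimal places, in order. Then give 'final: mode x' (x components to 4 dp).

1 0.8560 1->2
2 1.8861 2->0
3 3.2926 0->2
final: 2 2.6608

Mode 1: guard c·x = 3.6463 hit at Δt = 0.8560 (t = 0.8560), x⁻ = (3.6463) → reset → x⁺ = (3.5545), jump to mode 2
Mode 2: guard c·x = 3.8936 hit at Δt = 1.0301 (t = 1.8861), x⁻ = (3.8936) → reset → x⁺ = (3.8968), jump to mode 0
Mode 0: guard c·x = -2.5611 hit at Δt = 1.4065 (t = 3.2926), x⁻ = (2.5611) → reset → x⁺ = (2.1936), jump to mode 2
Mode 2: flow for 1.1129 to horizon, guard not reached → x = (2.6608)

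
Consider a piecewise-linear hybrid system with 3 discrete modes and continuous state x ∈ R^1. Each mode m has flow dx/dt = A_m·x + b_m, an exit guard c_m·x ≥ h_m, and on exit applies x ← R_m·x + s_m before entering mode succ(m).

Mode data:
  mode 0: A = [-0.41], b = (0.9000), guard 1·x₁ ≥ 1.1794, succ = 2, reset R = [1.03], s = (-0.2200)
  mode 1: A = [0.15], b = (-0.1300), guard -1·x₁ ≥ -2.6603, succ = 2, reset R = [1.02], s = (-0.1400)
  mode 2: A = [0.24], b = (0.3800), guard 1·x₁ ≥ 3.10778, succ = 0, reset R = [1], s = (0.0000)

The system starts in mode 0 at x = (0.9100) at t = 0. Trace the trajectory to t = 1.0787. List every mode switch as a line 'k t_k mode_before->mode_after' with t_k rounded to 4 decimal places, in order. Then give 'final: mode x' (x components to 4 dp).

Mode 0: guard c·x = 1.1794 hit at Δt = 0.5738 (t = 0.5738), x⁻ = (1.1794) → reset → x⁺ = (0.9948), jump to mode 2
Mode 2: flow for 0.5049 to horizon, guard not reached → x = (1.3269)

1 0.5738 0->2
final: 2 1.3269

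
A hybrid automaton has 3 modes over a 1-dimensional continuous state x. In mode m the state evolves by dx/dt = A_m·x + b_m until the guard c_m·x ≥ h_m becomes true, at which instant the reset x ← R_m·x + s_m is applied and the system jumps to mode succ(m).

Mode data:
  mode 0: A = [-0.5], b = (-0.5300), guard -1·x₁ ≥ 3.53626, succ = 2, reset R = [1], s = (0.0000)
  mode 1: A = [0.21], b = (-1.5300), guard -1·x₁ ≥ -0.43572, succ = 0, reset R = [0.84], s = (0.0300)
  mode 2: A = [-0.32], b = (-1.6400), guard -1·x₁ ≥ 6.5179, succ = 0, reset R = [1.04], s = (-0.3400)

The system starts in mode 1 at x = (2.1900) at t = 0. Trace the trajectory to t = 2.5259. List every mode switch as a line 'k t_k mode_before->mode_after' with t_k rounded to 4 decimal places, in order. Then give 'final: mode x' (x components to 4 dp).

1 1.4088 1->0
final: 0 -0.2271

Mode 1: guard c·x = -0.4357 hit at Δt = 1.4088 (t = 1.4088), x⁻ = (0.4357) → reset → x⁺ = (0.3960), jump to mode 0
Mode 0: flow for 1.1171 to horizon, guard not reached → x = (-0.2271)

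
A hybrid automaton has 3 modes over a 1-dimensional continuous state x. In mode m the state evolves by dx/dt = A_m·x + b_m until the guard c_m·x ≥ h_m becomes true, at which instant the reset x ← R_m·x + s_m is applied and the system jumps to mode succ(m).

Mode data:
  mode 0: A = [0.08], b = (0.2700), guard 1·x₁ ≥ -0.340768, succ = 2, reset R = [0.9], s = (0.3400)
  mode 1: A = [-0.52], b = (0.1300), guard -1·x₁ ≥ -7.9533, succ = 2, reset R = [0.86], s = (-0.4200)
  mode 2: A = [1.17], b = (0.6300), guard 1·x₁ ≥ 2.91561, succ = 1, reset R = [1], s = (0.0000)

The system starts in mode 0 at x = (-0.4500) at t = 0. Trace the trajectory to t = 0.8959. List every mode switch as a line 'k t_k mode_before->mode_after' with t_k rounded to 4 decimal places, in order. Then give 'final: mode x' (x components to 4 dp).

Mode 0: guard c·x = -0.3408 hit at Δt = 0.4583 (t = 0.4583), x⁻ = (-0.3408) → reset → x⁺ = (0.0333), jump to mode 2
Mode 2: flow for 0.4376 to horizon, guard not reached → x = (0.4156)

1 0.4583 0->2
final: 2 0.4156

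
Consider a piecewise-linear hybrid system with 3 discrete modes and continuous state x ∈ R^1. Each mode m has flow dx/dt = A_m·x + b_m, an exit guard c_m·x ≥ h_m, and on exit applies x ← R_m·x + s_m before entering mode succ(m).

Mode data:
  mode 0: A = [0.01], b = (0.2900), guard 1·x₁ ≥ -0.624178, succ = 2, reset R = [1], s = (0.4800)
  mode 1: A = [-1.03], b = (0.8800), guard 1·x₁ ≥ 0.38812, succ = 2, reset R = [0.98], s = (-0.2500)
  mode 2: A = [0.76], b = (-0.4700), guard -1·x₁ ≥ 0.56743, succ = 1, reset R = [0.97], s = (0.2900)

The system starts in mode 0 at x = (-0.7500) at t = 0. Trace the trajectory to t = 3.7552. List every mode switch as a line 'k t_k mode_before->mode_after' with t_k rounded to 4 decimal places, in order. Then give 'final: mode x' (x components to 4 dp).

1 0.4444 0->2
2 1.0253 2->1
3 1.8716 1->2
4 3.0397 2->1
final: 1 0.3209

Mode 0: guard c·x = -0.6242 hit at Δt = 0.4444 (t = 0.4444), x⁻ = (-0.6242) → reset → x⁺ = (-0.1442), jump to mode 2
Mode 2: guard c·x = 0.5674 hit at Δt = 0.5809 (t = 1.0253), x⁻ = (-0.5674) → reset → x⁺ = (-0.2604), jump to mode 1
Mode 1: guard c·x = 0.3881 hit at Δt = 0.8463 (t = 1.8716), x⁻ = (0.3881) → reset → x⁺ = (0.1304), jump to mode 2
Mode 2: guard c·x = 0.5674 hit at Δt = 1.1681 (t = 3.0397), x⁻ = (-0.5674) → reset → x⁺ = (-0.2604), jump to mode 1
Mode 1: flow for 0.7155 to horizon, guard not reached → x = (0.3209)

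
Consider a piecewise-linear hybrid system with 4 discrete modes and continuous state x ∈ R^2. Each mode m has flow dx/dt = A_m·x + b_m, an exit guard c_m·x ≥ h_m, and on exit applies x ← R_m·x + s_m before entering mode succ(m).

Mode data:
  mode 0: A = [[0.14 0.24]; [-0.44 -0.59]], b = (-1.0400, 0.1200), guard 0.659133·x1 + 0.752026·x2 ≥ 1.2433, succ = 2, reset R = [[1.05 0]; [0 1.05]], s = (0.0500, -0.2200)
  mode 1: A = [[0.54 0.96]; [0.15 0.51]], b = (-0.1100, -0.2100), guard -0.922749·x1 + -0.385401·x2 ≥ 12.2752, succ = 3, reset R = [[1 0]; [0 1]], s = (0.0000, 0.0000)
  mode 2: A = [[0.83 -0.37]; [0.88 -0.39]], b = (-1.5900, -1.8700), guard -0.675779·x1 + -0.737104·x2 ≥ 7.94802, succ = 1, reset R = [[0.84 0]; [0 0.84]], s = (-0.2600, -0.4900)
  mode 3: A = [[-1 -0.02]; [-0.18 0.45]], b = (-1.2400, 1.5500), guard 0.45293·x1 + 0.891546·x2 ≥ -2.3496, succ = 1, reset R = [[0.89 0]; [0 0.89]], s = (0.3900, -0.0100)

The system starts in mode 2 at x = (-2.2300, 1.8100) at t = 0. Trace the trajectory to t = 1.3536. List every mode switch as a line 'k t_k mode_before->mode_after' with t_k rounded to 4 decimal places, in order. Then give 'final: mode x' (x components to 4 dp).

1 1.0193 2->1
final: 1 -9.3986 -5.0065

Mode 2: guard c·x = 7.9480 hit at Δt = 1.0193 (t = 1.0193), x⁻ = (-7.4694, -3.9348) → reset → x⁺ = (-6.5343, -3.7952), jump to mode 1
Mode 1: flow for 0.3343 to horizon, guard not reached → x = (-9.3986, -5.0065)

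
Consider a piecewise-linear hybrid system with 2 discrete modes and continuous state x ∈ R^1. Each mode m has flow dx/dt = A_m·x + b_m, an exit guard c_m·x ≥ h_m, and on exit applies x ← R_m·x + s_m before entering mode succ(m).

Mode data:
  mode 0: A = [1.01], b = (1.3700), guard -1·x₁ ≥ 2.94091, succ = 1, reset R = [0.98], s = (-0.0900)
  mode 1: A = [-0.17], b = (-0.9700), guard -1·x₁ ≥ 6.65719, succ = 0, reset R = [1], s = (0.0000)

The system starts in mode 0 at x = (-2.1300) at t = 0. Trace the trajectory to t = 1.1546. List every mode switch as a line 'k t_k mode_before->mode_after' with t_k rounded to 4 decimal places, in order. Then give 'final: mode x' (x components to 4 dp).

Mode 0: guard c·x = 2.9409 hit at Δt = 0.7099 (t = 0.7099), x⁻ = (-2.9409) → reset → x⁺ = (-2.9721), jump to mode 1
Mode 1: flow for 0.4447 to horizon, guard not reached → x = (-3.1711)

1 0.7099 0->1
final: 1 -3.1711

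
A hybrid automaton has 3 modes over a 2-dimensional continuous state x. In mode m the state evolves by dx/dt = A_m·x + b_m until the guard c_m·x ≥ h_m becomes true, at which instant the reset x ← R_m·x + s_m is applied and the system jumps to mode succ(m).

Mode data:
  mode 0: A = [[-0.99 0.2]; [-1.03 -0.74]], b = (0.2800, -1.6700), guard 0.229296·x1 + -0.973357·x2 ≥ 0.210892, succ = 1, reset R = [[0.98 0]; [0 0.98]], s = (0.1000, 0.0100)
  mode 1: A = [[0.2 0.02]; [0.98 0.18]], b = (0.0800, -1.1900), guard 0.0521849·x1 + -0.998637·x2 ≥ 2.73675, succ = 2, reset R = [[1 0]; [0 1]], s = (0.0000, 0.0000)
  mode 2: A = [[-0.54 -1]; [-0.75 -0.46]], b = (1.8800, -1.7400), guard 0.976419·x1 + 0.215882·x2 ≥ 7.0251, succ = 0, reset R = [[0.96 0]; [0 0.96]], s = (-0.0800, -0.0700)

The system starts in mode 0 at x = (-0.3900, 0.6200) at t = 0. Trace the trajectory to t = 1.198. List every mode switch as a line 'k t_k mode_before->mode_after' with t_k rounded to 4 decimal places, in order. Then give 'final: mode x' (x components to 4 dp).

Mode 0: guard c·x = 0.2109 hit at Δt = 0.5474 (t = 0.5474), x⁻ = (-0.0970, -0.2395) → reset → x⁺ = (0.0049, -0.2247), jump to mode 1
Mode 1: flow for 0.6506 to horizon, guard not reached → x = (0.0525, -1.0546)

1 0.5474 0->1
final: 1 0.0525 -1.0546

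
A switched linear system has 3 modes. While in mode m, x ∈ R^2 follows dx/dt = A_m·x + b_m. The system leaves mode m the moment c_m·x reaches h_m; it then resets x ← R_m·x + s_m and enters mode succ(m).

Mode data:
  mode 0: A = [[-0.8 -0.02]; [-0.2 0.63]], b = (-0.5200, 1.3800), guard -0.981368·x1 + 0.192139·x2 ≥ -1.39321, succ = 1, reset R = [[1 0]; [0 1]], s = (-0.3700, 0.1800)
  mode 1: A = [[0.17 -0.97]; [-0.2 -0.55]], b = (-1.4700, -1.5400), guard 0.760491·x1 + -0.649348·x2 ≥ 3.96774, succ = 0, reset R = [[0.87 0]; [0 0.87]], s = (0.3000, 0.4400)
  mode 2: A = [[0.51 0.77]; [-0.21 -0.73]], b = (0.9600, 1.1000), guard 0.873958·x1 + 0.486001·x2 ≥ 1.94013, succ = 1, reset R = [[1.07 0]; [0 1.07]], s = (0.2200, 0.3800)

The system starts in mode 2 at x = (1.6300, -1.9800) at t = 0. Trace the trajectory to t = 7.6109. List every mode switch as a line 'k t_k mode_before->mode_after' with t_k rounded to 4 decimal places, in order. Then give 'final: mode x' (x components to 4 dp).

Mode 2: guard c·x = 1.9401 hit at Δt = 0.8842 (t = 0.8842), x⁻ = (2.5532, -0.5993) → reset → x⁺ = (2.9519, -0.2613), jump to mode 1
Mode 1: guard c·x = 3.9677 hit at Δt = 1.3533 (t = 2.2375), x⁻ = (3.3711, -2.1622) → reset → x⁺ = (3.2329, -1.4411), jump to mode 0
Mode 0: guard c·x = -1.3932 hit at Δt = 0.9761 (t = 3.2136), x⁻ = (1.1480, -1.3876) → reset → x⁺ = (0.7780, -1.2076), jump to mode 1
Mode 1: guard c·x = 3.9677 hit at Δt = 2.4672 (t = 5.6808), x⁻ = (2.7986, -2.8328) → reset → x⁺ = (2.7347, -2.0245), jump to mode 0
Mode 0: guard c·x = -1.3932 hit at Δt = 0.9547 (t = 6.6355), x⁻ = (0.9567, -2.3646) → reset → x⁺ = (0.5867, -2.1846), jump to mode 1
Mode 1: flow for 0.9754 to horizon, guard not reached → x = (1.5936, -2.6044)

1 0.8842 2->1
2 2.2375 1->0
3 3.2136 0->1
4 5.6808 1->0
5 6.6355 0->1
final: 1 1.5936 -2.6044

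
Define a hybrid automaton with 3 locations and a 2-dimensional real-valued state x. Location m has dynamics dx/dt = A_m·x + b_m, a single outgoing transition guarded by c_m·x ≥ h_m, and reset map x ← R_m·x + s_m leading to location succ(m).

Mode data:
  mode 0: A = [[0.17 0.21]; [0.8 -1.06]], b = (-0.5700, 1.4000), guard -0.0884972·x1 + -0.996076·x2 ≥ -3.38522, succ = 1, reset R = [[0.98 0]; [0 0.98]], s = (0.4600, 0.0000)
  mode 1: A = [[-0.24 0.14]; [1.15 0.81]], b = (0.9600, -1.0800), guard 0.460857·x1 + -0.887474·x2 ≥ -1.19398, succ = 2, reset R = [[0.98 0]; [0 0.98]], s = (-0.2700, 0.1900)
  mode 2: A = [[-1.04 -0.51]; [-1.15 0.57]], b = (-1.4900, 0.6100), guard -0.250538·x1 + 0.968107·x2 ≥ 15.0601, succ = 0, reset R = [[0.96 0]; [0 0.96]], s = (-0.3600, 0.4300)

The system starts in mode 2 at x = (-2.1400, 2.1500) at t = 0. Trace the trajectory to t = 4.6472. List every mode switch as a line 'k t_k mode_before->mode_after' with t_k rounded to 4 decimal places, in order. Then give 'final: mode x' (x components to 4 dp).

Mode 2: guard c·x = 15.0601 hit at Δt = 1.4859 (t = 1.4859), x⁻ = (-4.8701, 14.2959) → reset → x⁺ = (-5.0353, 14.1541), jump to mode 0
Mode 0: guard c·x = -3.3852 hit at Δt = 0.9410 (t = 2.4269), x⁻ = (-4.7202, 3.8179) → reset → x⁺ = (-4.1658, 3.7416), jump to mode 1
Mode 1: guard c·x = -1.1940 hit at Δt = 1.2313 (t = 3.6582), x⁻ = (-1.7791, 0.4215) → reset → x⁺ = (-2.0135, 0.6031), jump to mode 2
Mode 2: flow for 0.9890 to horizon, guard not reached → x = (-2.5799, 5.1271)

1 1.4859 2->0
2 2.4269 0->1
3 3.6582 1->2
final: 2 -2.5799 5.1271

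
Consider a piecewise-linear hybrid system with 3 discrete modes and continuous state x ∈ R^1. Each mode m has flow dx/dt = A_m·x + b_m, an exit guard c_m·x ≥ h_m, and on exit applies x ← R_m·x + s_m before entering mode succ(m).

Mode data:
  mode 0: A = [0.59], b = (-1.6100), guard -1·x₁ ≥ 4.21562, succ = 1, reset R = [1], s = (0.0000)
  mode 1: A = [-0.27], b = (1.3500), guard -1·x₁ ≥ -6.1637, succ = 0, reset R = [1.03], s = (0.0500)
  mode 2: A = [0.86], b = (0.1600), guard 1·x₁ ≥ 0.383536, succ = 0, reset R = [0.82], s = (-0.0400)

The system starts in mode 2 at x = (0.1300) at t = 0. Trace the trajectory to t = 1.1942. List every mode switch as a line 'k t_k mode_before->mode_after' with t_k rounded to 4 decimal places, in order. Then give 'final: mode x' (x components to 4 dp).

Mode 2: guard c·x = 0.3835 hit at Δt = 0.6849 (t = 0.6849), x⁻ = (0.3835) → reset → x⁺ = (0.2745), jump to mode 0
Mode 0: flow for 0.5093 to horizon, guard not reached → x = (-0.5858)

1 0.6849 2->0
final: 0 -0.5858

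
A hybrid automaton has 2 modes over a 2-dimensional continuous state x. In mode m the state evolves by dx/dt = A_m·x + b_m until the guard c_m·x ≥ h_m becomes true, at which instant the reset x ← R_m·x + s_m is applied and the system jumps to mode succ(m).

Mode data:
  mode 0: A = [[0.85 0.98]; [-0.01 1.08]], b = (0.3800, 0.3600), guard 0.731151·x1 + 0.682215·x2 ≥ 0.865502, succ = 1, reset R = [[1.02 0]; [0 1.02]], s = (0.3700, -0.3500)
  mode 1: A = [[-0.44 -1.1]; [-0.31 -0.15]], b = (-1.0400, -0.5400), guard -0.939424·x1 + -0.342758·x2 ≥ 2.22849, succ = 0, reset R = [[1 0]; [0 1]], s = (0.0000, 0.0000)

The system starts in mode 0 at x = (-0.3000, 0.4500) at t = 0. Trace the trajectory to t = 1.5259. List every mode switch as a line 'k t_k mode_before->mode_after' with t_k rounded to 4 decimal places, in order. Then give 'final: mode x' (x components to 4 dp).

Mode 0: guard c·x = 0.8655 hit at Δt = 0.5147 (t = 0.5147), x⁻ = (0.2198, 1.0331) → reset → x⁺ = (0.5942, 0.7038), jump to mode 1
Mode 1: flow for 1.0112 to horizon, guard not reached → x = (-0.8010, 0.1624)

1 0.5147 0->1
final: 1 -0.8010 0.1624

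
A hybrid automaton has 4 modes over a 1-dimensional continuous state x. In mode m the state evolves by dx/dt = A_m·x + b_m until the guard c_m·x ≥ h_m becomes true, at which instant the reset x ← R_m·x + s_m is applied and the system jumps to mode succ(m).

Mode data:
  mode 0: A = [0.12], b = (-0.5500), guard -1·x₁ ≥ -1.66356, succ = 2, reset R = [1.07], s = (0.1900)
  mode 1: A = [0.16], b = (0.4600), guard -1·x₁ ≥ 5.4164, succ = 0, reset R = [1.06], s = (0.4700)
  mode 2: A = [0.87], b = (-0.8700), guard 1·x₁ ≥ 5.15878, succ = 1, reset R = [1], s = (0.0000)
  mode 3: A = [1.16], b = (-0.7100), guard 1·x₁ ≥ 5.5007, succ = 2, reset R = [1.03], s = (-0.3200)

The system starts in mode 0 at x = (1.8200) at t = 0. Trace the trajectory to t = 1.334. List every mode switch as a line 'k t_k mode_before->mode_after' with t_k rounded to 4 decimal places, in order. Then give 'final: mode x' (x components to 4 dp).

Mode 0: guard c·x = -1.6636 hit at Δt = 0.4589 (t = 0.4589), x⁻ = (1.6636) → reset → x⁺ = (1.9700), jump to mode 2
Mode 2: flow for 0.8751 to horizon, guard not reached → x = (3.0769)

1 0.4589 0->2
final: 2 3.0769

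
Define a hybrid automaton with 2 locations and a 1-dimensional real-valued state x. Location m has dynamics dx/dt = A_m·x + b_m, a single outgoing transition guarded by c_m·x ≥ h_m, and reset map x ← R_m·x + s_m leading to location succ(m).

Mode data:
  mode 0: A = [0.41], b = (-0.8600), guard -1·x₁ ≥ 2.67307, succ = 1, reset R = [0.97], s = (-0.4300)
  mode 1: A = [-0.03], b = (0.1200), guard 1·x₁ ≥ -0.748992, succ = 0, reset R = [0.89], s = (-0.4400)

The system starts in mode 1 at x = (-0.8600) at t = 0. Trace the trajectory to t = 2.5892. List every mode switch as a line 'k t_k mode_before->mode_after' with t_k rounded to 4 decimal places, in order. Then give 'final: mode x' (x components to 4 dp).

Mode 1: guard c·x = -0.7490 hit at Δt = 0.7702 (t = 0.7702), x⁻ = (-0.7490) → reset → x⁺ = (-1.1066), jump to mode 0
Mode 0: guard c·x = 2.6731 hit at Δt = 0.9708 (t = 1.7410), x⁻ = (-2.6731) → reset → x⁺ = (-3.0229), jump to mode 1
Mode 1: flow for 0.8482 to horizon, guard not reached → x = (-2.8464)

1 0.7702 1->0
2 1.7410 0->1
final: 1 -2.8464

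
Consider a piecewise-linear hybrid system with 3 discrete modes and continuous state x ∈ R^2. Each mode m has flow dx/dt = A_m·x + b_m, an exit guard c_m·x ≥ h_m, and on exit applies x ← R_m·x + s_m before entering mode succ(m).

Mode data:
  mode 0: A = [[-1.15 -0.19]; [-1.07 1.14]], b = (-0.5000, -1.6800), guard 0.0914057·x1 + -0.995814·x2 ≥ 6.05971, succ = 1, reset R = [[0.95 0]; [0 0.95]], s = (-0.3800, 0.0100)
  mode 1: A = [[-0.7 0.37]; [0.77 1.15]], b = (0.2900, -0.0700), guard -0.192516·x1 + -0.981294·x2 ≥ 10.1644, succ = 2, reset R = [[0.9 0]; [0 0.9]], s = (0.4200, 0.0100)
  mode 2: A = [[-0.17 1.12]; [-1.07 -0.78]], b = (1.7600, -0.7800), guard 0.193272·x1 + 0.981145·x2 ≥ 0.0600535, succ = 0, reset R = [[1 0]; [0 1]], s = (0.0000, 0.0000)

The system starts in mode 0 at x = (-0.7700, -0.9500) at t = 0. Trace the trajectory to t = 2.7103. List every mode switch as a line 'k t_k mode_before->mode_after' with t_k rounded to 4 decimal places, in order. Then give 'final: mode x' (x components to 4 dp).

1 1.1394 0->1
2 1.5869 1->2
final: 2 -4.4399 -1.3603

Mode 0: guard c·x = 6.0597 hit at Δt = 1.1394 (t = 1.1394), x⁻ = (-0.1073, -6.0950) → reset → x⁺ = (-0.4819, -5.7803), jump to mode 1
Mode 1: guard c·x = 10.1644 hit at Δt = 0.4475 (t = 1.5869), x⁻ = (-1.3553, -10.0923) → reset → x⁺ = (-0.7998, -9.0730), jump to mode 2
Mode 2: flow for 1.1234 to horizon, guard not reached → x = (-4.4399, -1.3603)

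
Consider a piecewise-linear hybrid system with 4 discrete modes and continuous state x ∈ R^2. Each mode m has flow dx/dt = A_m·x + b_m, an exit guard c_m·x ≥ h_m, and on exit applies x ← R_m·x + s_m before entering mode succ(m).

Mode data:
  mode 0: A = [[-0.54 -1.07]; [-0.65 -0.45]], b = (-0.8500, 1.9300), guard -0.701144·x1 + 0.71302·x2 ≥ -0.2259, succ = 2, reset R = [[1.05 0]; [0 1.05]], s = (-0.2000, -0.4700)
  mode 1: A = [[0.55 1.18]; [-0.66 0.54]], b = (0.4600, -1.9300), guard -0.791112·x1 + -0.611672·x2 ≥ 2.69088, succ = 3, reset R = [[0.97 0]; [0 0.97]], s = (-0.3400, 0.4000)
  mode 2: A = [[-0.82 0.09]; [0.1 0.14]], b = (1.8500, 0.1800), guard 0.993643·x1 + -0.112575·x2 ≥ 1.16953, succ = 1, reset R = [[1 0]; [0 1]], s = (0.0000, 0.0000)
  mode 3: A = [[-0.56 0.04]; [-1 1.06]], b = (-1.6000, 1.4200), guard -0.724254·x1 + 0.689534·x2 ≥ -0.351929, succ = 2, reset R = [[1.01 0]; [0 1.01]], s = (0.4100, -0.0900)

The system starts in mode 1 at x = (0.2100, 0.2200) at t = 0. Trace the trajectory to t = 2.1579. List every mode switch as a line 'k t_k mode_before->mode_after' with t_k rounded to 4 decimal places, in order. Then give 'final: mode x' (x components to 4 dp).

Mode 1: guard c·x = 2.6909 hit at Δt = 1.2199 (t = 1.2199), x⁻ = (-1.0728, -3.0117) → reset → x⁺ = (-1.3806, -2.5214), jump to mode 3
Mode 3: guard c·x = -0.3519 hit at Δt = 0.4489 (t = 1.6688), x⁻ = (-1.7477, -2.3461) → reset → x⁺ = (-1.3552, -2.4596), jump to mode 2
Mode 2: flow for 0.4891 to horizon, guard not reached → x = (-0.2537, -2.5819)

1 1.2199 1->3
2 1.6688 3->2
final: 2 -0.2537 -2.5819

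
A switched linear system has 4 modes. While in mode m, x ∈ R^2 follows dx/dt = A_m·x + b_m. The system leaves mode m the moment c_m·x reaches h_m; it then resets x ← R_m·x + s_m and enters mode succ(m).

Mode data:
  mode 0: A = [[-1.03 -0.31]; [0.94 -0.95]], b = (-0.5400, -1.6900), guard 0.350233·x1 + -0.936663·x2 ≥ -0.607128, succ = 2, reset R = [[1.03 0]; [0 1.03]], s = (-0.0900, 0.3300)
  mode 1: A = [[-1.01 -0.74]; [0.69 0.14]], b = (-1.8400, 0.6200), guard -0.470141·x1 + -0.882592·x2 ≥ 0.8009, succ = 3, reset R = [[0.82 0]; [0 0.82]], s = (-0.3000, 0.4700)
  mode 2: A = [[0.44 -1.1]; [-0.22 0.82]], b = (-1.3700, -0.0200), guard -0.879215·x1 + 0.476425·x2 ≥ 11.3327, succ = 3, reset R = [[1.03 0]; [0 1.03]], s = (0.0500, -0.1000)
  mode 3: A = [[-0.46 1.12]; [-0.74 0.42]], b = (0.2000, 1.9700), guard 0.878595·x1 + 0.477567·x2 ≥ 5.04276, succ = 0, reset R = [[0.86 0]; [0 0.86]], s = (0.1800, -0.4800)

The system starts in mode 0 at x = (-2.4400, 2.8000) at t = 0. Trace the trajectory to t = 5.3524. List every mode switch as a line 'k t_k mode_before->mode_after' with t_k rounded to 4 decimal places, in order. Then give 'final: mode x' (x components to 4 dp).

Mode 0: guard c·x = -0.6071 hit at Δt = 0.5789 (t = 0.5789), x⁻ = (-1.7289, 0.0017) → reset → x⁺ = (-1.8707, 0.3318), jump to mode 2
Mode 2: guard c·x = 11.3327 hit at Δt = 1.5881 (t = 2.1670), x⁻ = (-10.5734, 4.2743) → reset → x⁺ = (-10.8406, 4.3026), jump to mode 3
Mode 3: guard c·x = 5.0428 hit at Δt = 0.7862 (t = 2.9532), x⁻ = (-0.9263, 12.2634) → reset → x⁺ = (-0.6166, 10.0665), jump to mode 0
Mode 0: guard c·x = -0.6071 hit at Δt = 1.4524 (t = 4.4055), x⁻ = (-1.2294, 0.1885) → reset → x⁺ = (-1.3562, 0.5242), jump to mode 2
Mode 2: flow for 0.9469 to horizon, guard not reached → x = (-5.0129, 1.9637)

1 0.5789 0->2
2 2.1670 2->3
3 2.9532 3->0
4 4.4055 0->2
final: 2 -5.0129 1.9637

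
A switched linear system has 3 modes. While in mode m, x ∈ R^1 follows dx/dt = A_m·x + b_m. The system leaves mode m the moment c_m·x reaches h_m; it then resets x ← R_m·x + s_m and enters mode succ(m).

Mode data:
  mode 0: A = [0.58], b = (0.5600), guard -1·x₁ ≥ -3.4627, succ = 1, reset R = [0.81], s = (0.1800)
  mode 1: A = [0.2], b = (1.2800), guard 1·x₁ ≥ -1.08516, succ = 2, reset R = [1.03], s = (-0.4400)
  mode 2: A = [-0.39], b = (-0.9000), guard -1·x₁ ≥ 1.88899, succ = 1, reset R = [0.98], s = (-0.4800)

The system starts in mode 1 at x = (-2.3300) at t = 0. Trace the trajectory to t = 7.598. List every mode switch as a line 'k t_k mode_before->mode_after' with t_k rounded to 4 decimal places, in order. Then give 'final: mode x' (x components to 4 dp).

1 1.3343 1->2
2 2.8289 2->1
3 4.1647 1->2
4 5.6592 2->1
5 6.9950 1->2
final: 2 -1.7149

Mode 1: guard c·x = -1.0852 hit at Δt = 1.3343 (t = 1.3343), x⁻ = (-1.0852) → reset → x⁺ = (-1.5577), jump to mode 2
Mode 2: guard c·x = 1.8890 hit at Δt = 1.4946 (t = 2.8289), x⁻ = (-1.8890) → reset → x⁺ = (-2.3312), jump to mode 1
Mode 1: guard c·x = -1.0852 hit at Δt = 1.3358 (t = 4.1647), x⁻ = (-1.0852) → reset → x⁺ = (-1.5577), jump to mode 2
Mode 2: guard c·x = 1.8890 hit at Δt = 1.4946 (t = 5.6592), x⁻ = (-1.8890) → reset → x⁺ = (-2.3312), jump to mode 1
Mode 1: guard c·x = -1.0852 hit at Δt = 1.3358 (t = 6.9950), x⁻ = (-1.0852) → reset → x⁺ = (-1.5577), jump to mode 2
Mode 2: flow for 0.6030 to horizon, guard not reached → x = (-1.7149)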